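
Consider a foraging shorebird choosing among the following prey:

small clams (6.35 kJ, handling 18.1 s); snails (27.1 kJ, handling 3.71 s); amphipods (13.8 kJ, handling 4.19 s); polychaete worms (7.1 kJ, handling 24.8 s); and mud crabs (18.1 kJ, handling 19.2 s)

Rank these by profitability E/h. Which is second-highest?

amphipods

Profitability E/h (kJ/s): small clams = 6.35/18.1 = 0.351, snails = 27.1/3.71 = 7.3, amphipods = 13.8/4.19 = 3.29, polychaete worms = 7.1/24.8 = 0.286, mud crabs = 18.1/19.2 = 0.943.
Ranked: snails > amphipods > mud crabs > small clams > polychaete worms.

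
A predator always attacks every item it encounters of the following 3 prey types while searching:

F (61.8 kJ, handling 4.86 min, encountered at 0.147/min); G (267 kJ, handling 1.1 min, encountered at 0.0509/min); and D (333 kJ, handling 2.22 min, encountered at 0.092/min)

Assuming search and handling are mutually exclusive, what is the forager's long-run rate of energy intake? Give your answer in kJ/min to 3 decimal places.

26.998 kJ/min

Energy encountered per unit search time: 0.147×61.8 + 0.0509×267 + 0.092×333 = 53.31 kJ/min.
Handling time per unit search time: 0.147×4.86 + 0.0509×1.1 + 0.092×2.22 = 0.9747.
Rate = 53.31/(1 + 0.9747) = 27 kJ/min.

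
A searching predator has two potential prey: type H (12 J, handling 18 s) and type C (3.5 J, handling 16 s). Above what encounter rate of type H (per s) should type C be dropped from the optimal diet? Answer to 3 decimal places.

0.027 per s

The zero-one rule: include type C iff E₂/h₂ > λE₁/(1+λh₁). Equality gives the switch point.
λE₁h₂ = E₂ + λE₂h₁ ⇒ λ = E₂/(E₁h₂ − E₂h₁) = 3.5/(192 − 63) = 0.02713 per s.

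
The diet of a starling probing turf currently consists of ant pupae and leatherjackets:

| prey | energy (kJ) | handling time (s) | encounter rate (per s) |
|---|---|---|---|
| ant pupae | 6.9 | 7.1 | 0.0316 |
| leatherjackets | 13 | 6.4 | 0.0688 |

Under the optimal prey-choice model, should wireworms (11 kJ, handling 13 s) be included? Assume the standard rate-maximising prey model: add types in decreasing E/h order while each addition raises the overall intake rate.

Intake rate on the current diet: R = (0.0316×6.9 + 0.0688×13) / (1 + 0.0316×7.1 + 0.0688×6.4) = 1.112/1.665 = 0.6683 kJ/s.
Profitability of wireworms: 11/13 = 0.8462 kJ/s.
Since 0.8462 > R, including wireworms increases the long-run rate.

Yes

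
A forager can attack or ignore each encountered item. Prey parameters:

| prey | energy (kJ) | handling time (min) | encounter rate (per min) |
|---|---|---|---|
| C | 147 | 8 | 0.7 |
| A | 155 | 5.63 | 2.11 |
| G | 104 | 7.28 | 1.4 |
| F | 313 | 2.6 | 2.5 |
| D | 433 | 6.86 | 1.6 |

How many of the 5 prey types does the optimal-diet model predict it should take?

E/h in descending order: F 120, D 63.1, A 27.5, C 18.4, G 14.3 kJ/min. The optimal diet is the largest prefix of this list for which every included type satisfies E_i/h_i > R on the types above it.
Rate on top 1: 104.3. D: 63.1 < 104.3 → exclude; stop.
Optimal diet: F — 1 of 5 types.

1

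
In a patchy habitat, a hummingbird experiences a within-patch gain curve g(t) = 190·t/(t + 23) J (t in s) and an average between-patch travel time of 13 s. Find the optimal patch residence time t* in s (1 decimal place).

Optimal t* satisfies g'(t*) = g(t*)/(T + t*).
g'(t) = 190·23/(t + 23)². Setting 190·23/(t+23)² = 190t/[(t+23)(13+t)] gives 23(13+t) = t(t+23), so t² = 23×13 = 299.
t* = √299 = 17.29 s.

17.3 s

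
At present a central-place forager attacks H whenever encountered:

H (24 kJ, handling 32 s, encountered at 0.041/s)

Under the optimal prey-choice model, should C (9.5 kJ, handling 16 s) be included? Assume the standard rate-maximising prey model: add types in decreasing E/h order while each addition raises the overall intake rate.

Current rate: (0.041×24)/(1 + 0.041×32) = 0.4256 kJ/s.
C: E/h = 9.5/16 = 0.5938 kJ/s.
0.5938 > 0.4256, so adding C raises the average — include it.

Yes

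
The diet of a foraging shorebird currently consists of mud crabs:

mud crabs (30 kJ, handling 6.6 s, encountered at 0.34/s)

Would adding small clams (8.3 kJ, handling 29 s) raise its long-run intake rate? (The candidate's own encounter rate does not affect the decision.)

Current rate: (0.34×30)/(1 + 0.34×6.6) = 3.144 kJ/s.
small clams: E/h = 8.3/29 = 0.2862 kJ/s.
Since 0.2862 < R, time spent handling small clams is better spent searching.

No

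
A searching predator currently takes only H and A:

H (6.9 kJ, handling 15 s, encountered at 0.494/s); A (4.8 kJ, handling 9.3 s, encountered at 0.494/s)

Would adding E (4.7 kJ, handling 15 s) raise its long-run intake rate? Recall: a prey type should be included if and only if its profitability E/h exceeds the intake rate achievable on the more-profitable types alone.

No

Intake rate on the current diet: R = (0.494×6.9 + 0.494×4.8) / (1 + 0.494×15 + 0.494×9.3) = 5.78/13 = 0.4445 kJ/s.
E: E/h = 4.7/15 = 0.3133 kJ/s.
0.3133 < 0.4445, so adding E would lower the average — exclude it.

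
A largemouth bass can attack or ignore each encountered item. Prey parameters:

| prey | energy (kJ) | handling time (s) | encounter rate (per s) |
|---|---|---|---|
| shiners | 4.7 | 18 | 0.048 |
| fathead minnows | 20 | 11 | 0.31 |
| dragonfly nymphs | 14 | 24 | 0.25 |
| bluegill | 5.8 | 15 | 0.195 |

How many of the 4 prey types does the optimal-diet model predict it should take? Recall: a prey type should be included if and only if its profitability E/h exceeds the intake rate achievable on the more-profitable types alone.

1

E/h in descending order: fathead minnows 1.82, dragonfly nymphs 0.583, bluegill 0.387, shiners 0.261 kJ/s. The optimal diet is the largest prefix of this list for which every included type satisfies E_i/h_i > R on the types above it.
Rate on top 1: 1.406. dragonfly nymphs: 0.583 < 1.406 → exclude; stop.
Optimal diet: fathead minnows — 1 of 4 types.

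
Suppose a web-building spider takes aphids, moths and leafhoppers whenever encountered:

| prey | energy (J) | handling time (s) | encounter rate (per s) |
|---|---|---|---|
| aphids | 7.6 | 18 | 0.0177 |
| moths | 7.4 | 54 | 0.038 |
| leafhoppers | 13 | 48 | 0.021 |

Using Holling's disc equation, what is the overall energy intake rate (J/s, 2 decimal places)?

R = Σλ_iE_i / (1 + Σλ_ih_i)
Numerator: 0.0177×7.6 + 0.038×7.4 + 0.021×13 = 0.6887
Denominator: 1 + 0.0177×18 + 0.038×54 + 0.021×48 = 4.379
R = 0.6887/4.379 = 0.1573 J/s

0.16 J/s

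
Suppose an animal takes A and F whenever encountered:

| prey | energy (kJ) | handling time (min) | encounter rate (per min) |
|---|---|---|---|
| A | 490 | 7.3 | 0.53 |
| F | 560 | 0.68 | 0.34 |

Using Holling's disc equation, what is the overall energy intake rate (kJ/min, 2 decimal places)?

R = (0.53×490 + 0.34×560) / (1 + 0.53×7.3 + 0.34×0.68) = 450.1/5.1 = 88.25 kJ/min.

88.25 kJ/min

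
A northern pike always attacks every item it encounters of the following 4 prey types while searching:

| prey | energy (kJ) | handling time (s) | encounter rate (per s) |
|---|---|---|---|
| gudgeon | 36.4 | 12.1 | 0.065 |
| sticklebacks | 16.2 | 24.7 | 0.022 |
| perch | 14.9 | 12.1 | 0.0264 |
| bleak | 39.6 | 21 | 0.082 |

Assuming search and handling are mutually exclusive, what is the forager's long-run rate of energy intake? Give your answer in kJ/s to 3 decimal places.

Energy encountered per unit search time: 0.065×36.4 + 0.022×16.2 + 0.0264×14.9 + 0.082×39.6 = 6.363 kJ/s.
Handling time per unit search time: 0.065×12.1 + 0.022×24.7 + 0.0264×12.1 + 0.082×21 = 3.371.
Rate = 6.363/(1 + 3.371) = 1.456 kJ/s.

1.456 kJ/s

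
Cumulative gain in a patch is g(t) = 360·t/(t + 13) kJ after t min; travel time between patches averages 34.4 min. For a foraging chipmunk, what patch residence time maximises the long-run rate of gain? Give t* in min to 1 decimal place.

Optimal t* satisfies g'(t*) = g(t*)/(T + t*).
g'(t) = 360·13/(t + 13)². Setting 360·13/(t+13)² = 360t/[(t+13)(34.4+t)] gives 13(34.4+t) = t(t+13), so t² = 13×34.4 = 447.2.
t* = √447.2 = 21.15 min.

21.1 min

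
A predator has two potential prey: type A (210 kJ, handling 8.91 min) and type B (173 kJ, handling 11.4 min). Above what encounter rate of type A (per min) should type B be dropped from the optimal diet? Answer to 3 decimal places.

Drop type B once their profitability E₂/h₂ falls below the rate achievable on type A alone: E₂/h₂ = λE₁/(1 + λh₁).
Solve for λ: λE₁h₂ = E₂(1 + λh₁) → λ(E₁h₂ − E₂h₁) = E₂ → λ = E₂/(E₁h₂ − E₂h₁).
λ = 173/(210×11.4 − 173×8.91) = 173/852.6 = 0.2029 per min.

0.203 per min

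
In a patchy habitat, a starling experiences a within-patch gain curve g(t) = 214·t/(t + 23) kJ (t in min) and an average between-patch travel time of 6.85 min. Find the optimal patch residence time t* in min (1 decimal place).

12.6 min

Maximise g(t)/(T+t): set derivative to zero → g'(t)(T+t) = g(t).
g'(t) = 214·23/(t + 23)². Setting 214·23/(t+23)² = 214t/[(t+23)(6.85+t)] gives 23(6.85+t) = t(t+23), so t² = 23×6.85 = 157.5.
t* = √157.5 = 12.55 min.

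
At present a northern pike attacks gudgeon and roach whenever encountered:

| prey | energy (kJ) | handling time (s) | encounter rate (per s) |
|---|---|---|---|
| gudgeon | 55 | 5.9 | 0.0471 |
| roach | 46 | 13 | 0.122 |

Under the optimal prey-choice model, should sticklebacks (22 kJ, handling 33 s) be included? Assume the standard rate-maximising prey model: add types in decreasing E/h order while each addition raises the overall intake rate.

On gudgeon and roach alone, R = ΣλE/(1+Σλh) = 8.203/2.864 = 2.864 kJ/s.
sticklebacks: E/h = 22/33 = 0.6667 kJ/s.
Since 0.6667 < R, time spent handling sticklebacks is better spent searching.

No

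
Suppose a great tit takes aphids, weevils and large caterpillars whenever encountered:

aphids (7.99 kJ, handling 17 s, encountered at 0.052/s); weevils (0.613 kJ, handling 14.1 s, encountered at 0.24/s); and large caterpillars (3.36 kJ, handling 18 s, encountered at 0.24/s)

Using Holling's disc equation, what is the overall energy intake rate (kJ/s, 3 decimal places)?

0.143 kJ/s

R = Σλ_iE_i / (1 + Σλ_ih_i)
Numerator: 0.052×7.99 + 0.24×0.613 + 0.24×3.36 = 1.369
Denominator: 1 + 0.052×17 + 0.24×14.1 + 0.24×18 = 9.588
R = 1.369/9.588 = 0.1428 kJ/s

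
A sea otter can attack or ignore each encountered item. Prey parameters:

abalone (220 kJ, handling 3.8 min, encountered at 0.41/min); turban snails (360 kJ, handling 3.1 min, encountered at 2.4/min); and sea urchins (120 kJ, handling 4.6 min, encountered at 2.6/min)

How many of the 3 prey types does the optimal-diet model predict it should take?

1

Rank by E/h (kJ/min): turban snails 116, abalone 57.9, sea urchins 26.1. Include each in turn until the next type's E/h falls below the running intake rate.
Rate on top 1: 102.4. abalone: 57.9 < 102.4 → exclude; stop.
Optimal diet: turban snails — 1 of 3 types.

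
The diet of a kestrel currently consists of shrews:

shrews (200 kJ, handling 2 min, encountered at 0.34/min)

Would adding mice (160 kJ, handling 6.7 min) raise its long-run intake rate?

Intake rate on the current diet: R = (0.34×200) / (1 + 0.34×2) = 68/1.68 = 40.48 kJ/min.
Profitability of mice: 160/6.7 = 23.88 kJ/min.
23.88 < 40.48, so adding mice would lower the average — exclude it.

No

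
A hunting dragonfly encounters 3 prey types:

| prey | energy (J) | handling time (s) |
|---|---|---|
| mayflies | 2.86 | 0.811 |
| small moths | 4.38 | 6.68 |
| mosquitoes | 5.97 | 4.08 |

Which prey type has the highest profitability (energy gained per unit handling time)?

Profitability E/h (J/s): mayflies = 2.86/0.811 = 3.53, small moths = 4.38/6.68 = 0.656, mosquitoes = 5.97/4.08 = 1.46.
Ranked: mayflies > mosquitoes > small moths.

mayflies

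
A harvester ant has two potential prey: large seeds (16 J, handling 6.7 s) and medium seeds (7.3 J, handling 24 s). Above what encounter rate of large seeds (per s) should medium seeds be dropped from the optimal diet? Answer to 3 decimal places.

0.022 per s

At the threshold, the rate on large seeds alone equals the profitability of medium seeds: λ·16/(1 + λ·6.7) = 7.3/24 = 0.3042.
Rearranging, λ(16 − 0.3042×6.7) = 0.3042, so λ = 0.3042/13.96 = 0.02179 per s.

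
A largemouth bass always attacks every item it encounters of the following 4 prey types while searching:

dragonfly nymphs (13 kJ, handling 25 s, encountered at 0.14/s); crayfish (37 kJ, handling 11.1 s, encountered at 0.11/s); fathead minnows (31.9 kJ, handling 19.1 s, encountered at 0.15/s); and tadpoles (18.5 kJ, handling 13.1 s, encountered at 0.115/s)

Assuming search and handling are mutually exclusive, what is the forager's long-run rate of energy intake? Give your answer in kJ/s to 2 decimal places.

Energy encountered per unit search time: 0.14×13 + 0.11×37 + 0.15×31.9 + 0.115×18.5 = 12.8 kJ/s.
Handling time per unit search time: 0.14×25 + 0.11×11.1 + 0.15×19.1 + 0.115×13.1 = 9.093.
Rate = 12.8/(1 + 9.093) = 1.269 kJ/s.

1.27 kJ/s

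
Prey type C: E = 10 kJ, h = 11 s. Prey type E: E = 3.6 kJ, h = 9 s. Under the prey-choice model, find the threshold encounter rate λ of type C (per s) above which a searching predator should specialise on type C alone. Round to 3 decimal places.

Drop type E once their profitability E₂/h₂ falls below the rate achievable on type C alone: E₂/h₂ = λE₁/(1 + λh₁).
Solve for λ: λE₁h₂ = E₂(1 + λh₁) → λ(E₁h₂ − E₂h₁) = E₂ → λ = E₂/(E₁h₂ − E₂h₁).
λ = 3.6/(10×9 − 3.6×11) = 3.6/50.4 = 0.07143 per s.

0.071 per s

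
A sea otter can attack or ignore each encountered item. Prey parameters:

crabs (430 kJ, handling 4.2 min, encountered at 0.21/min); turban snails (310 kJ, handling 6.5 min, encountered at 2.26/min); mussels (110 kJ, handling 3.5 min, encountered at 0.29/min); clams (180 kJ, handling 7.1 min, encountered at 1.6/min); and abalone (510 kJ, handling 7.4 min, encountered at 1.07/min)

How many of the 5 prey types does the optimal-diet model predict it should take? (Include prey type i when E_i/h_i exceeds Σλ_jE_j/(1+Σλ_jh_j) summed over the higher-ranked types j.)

2

E/h in descending order: crabs 102, abalone 68.9, turban snails 47.7, mussels 31.4, clams 25.4 kJ/min. The optimal diet is the largest prefix of this list for which every included type satisfies E_i/h_i > R on the types above it.
Rate on top 1: 47.98. abalone: 68.9 > 47.98 → include.
Rate on top 2: 64.9. turban snails: 47.7 < 64.9 → exclude; stop.
Optimal diet: crabs, abalone — 2 of 5 types.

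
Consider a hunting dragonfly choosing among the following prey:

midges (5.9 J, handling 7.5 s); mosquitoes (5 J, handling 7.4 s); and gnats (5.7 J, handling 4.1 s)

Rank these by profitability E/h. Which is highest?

gnats

In descending order of E/h:
gnats: 5.7/4.1 = 1.39 J/s
midges: 5.9/7.5 = 0.787 J/s
mosquitoes: 5/7.4 = 0.676 J/s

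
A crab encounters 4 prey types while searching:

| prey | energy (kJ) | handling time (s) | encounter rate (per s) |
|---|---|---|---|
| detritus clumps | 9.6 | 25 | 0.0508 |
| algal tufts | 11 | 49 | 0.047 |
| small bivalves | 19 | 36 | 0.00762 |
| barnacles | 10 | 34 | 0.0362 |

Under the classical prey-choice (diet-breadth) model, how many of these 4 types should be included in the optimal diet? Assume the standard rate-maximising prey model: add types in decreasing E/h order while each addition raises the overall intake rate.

3

Rank by E/h (kJ/s): small bivalves 0.528, detritus clumps 0.384, barnacles 0.294, algal tufts 0.224. Include each in turn until the next type's E/h falls below the running intake rate.
Rate on top 1: 0.1136. detritus clumps: 0.384 > 0.1136 → include.
Rate on top 2: 0.2486. barnacles: 0.294 > 0.2486 → include.
Rate on top 3: 0.2634. algal tufts: 0.224 < 0.2634 → exclude; stop.
Optimal diet: small bivalves, detritus clumps, barnacles — 3 of 4 types.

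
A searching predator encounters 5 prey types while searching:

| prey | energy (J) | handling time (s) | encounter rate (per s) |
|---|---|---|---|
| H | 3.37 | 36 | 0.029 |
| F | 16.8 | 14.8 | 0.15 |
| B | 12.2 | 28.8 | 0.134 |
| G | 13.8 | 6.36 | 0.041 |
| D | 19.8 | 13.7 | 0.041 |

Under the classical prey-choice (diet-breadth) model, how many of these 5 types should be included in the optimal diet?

Rank by E/h (J/s): G 2.17, D 1.45, F 1.14, B 0.424, H 0.0936. Include each in turn until the next type's E/h falls below the running intake rate.
Rate on top 1: 0.4488. D: 1.45 > 0.4488 → include.
Rate on top 2: 0.7559. F: 1.14 > 0.7559 → include.
Rate on top 3: 0.9642. B: 0.424 < 0.9642 → exclude; stop.
Optimal diet: G, D, F — 3 of 5 types.

3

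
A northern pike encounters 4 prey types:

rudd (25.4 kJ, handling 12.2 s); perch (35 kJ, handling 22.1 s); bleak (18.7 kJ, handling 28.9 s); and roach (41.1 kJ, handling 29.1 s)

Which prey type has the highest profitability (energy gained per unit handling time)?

Profitability E/h (kJ/s): rudd = 25.4/12.2 = 2.08, perch = 35/22.1 = 1.58, bleak = 18.7/28.9 = 0.647, roach = 41.1/29.1 = 1.41.
Ranked: rudd > perch > roach > bleak.

rudd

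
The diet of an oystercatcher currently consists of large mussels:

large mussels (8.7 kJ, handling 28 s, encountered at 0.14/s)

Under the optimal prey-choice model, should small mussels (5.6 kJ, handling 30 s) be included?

No

On large mussels alone, R = ΣλE/(1+Σλh) = 1.218/4.92 = 0.2476 kJ/s.
Profitability of small mussels: 5.6/30 = 0.1867 kJ/s.
Since 0.1867 < R, time spent handling small mussels is better spent searching.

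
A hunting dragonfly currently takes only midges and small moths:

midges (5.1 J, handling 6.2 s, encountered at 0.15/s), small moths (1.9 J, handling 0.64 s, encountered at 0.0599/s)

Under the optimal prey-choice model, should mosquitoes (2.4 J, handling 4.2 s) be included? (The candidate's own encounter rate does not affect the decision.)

Yes

On midges and small moths alone, R = ΣλE/(1+Σλh) = 0.8788/1.968 = 0.4465 J/s.
Profitability of mosquitoes: 2.4/4.2 = 0.5714 J/s.
Since 0.5714 > R, including mosquitoes increases the long-run rate.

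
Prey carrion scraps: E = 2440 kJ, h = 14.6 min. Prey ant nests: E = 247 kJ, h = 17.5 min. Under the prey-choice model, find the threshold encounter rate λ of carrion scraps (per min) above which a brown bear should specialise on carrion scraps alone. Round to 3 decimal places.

At the threshold, the rate on carrion scraps alone equals the profitability of ant nests: λ·2440/(1 + λ·14.6) = 247/17.5 = 14.11.
Rearranging, λ(2440 − 14.11×14.6) = 14.11, so λ = 14.11/2234 = 0.006318 per min.

0.006 per min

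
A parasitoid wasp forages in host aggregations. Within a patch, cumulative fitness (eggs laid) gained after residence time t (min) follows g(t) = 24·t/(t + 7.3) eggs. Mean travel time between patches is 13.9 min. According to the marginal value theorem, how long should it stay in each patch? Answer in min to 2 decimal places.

10.07 min

By the marginal value theorem, leave when the instantaneous gain rate g'(t) equals the habitat-wide average g(t)/(T + t).
g'(t) = 24·7.3/(t + 7.3)². Setting 24·7.3/(t+7.3)² = 24t/[(t+7.3)(13.9+t)] gives 7.3(13.9+t) = t(t+7.3), so t² = 7.3×13.9 = 101.5.
t* = √101.5 = 10.07 min.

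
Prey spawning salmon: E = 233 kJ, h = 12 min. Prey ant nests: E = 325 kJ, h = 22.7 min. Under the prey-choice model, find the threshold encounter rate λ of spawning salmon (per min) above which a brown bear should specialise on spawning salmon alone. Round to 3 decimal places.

0.234 per min

At the threshold, the rate on spawning salmon alone equals the profitability of ant nests: λ·233/(1 + λ·12) = 325/22.7 = 14.32.
Rearranging, λ(233 − 14.32×12) = 14.32, so λ = 14.32/61.19 = 0.234 per min.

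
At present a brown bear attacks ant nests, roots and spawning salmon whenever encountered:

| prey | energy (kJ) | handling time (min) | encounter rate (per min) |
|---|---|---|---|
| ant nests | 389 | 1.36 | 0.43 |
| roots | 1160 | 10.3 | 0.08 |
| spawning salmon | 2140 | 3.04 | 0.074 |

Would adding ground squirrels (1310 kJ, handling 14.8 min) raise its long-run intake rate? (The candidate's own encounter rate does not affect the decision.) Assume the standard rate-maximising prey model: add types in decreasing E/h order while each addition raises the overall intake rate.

On ant nests, roots and spawning salmon alone, R = ΣλE/(1+Σλh) = 418.4/2.634 = 158.9 kJ/min.
Profitability of ground squirrels: 1310/14.8 = 88.51 kJ/min.
88.51 < 158.9, so adding ground squirrels would lower the average — exclude it.

No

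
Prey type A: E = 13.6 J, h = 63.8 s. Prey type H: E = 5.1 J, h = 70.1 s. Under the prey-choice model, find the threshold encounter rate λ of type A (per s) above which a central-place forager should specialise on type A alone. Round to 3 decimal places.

At the threshold, the rate on type A alone equals the profitability of type H: λ·13.6/(1 + λ·63.8) = 5.1/70.1 = 0.07275.
Rearranging, λ(13.6 − 0.07275×63.8) = 0.07275, so λ = 0.07275/8.958 = 0.008121 per s.

0.008 per s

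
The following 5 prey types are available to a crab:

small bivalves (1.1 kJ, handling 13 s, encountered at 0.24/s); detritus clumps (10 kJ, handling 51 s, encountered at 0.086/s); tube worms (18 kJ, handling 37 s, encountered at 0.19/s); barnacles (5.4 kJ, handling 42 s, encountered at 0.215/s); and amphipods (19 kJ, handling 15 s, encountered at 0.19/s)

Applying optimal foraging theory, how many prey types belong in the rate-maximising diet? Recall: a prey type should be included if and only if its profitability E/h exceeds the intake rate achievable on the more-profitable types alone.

Rank by E/h (kJ/s): amphipods 1.27, tube worms 0.486, detritus clumps 0.196, barnacles 0.129, small bivalves 0.0846. Include each in turn until the next type's E/h falls below the running intake rate.
Rate on top 1: 0.9377. tube worms: 0.486 < 0.9377 → exclude; stop.
Optimal diet: amphipods — 1 of 5 types.

1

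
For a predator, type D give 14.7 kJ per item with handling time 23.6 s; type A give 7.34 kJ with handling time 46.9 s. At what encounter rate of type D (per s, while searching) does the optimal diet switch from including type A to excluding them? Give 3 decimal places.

Drop type A once their profitability E₂/h₂ falls below the rate achievable on type D alone: E₂/h₂ = λE₁/(1 + λh₁).
Solve for λ: λE₁h₂ = E₂(1 + λh₁) → λ(E₁h₂ − E₂h₁) = E₂ → λ = E₂/(E₁h₂ − E₂h₁).
λ = 7.34/(14.7×46.9 − 7.34×23.6) = 7.34/516.2 = 0.01422 per s.

0.014 per s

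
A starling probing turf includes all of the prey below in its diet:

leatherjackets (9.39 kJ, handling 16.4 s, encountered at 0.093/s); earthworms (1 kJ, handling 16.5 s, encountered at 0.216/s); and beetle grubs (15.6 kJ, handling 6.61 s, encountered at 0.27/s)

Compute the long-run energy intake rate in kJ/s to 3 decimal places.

0.673 kJ/s

R = Σλ_iE_i / (1 + Σλ_ih_i)
Numerator: 0.093×9.39 + 0.216×1 + 0.27×15.6 = 5.301
Denominator: 1 + 0.093×16.4 + 0.216×16.5 + 0.27×6.61 = 7.874
R = 5.301/7.874 = 0.6733 kJ/s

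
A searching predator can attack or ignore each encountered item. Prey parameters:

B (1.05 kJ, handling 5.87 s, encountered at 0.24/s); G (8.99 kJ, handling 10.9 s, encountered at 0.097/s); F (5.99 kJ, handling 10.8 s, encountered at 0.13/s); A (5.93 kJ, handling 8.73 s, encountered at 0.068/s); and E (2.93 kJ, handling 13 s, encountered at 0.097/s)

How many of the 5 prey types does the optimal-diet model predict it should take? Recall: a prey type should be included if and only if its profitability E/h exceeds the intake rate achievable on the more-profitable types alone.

3

Rank by E/h (kJ/s): G 0.825, A 0.679, F 0.555, E 0.225, B 0.179. Include each in turn until the next type's E/h falls below the running intake rate.
Rate on top 1: 0.4239. A: 0.679 > 0.4239 → include.
Rate on top 2: 0.4811. F: 0.555 > 0.4811 → include.
Rate on top 3: 0.5065. E: 0.225 < 0.5065 → exclude; stop.
Optimal diet: G, A, F — 3 of 5 types.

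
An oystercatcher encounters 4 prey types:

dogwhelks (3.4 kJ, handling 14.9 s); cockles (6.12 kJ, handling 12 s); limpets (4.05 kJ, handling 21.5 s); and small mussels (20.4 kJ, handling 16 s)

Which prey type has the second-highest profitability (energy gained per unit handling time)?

In descending order of E/h:
small mussels: 20.4/16 = 1.27 kJ/s
cockles: 6.12/12 = 0.51 kJ/s
dogwhelks: 3.4/14.9 = 0.228 kJ/s
limpets: 4.05/21.5 = 0.188 kJ/s

cockles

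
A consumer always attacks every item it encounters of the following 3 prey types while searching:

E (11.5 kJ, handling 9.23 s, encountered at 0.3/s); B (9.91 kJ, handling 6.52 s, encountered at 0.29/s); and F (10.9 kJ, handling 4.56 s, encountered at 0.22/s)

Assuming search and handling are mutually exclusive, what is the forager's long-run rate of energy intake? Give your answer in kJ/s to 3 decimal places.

1.309 kJ/s

R = (0.3×11.5 + 0.29×9.91 + 0.22×10.9) / (1 + 0.3×9.23 + 0.29×6.52 + 0.22×4.56) = 8.722/6.663 = 1.309 kJ/s.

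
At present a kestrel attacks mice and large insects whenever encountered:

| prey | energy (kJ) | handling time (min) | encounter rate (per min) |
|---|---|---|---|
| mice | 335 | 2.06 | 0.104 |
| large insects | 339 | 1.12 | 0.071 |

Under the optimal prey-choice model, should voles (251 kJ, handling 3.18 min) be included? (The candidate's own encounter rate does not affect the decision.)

Current rate: (0.104×335 + 0.071×339)/(1 + 0.104×2.06 + 0.071×1.12) = 45.53 kJ/min.
voles: E/h = 251/3.18 = 78.93 kJ/min.
78.93 > 45.53, so adding voles raises the average — include it.

Yes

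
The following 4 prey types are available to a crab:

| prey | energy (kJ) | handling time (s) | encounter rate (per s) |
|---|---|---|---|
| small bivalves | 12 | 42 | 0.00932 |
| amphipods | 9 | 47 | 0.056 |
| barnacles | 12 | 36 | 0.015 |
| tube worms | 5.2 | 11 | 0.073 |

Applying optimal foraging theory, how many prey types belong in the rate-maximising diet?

Rank by E/h (kJ/s): tube worms 0.473, barnacles 0.333, small bivalves 0.286, amphipods 0.191. Include each in turn until the next type's E/h falls below the running intake rate.
Rate on top 1: 0.2105. barnacles: 0.333 > 0.2105 → include.
Rate on top 2: 0.2388. small bivalves: 0.286 > 0.2388 → include.
Rate on top 3: 0.2455. amphipods: 0.191 < 0.2455 → exclude; stop.
Optimal diet: tube worms, barnacles, small bivalves — 3 of 4 types.

3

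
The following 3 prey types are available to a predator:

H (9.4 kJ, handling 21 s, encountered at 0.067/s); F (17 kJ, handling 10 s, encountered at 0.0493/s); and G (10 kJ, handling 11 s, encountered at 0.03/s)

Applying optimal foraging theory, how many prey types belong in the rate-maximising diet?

Rank by E/h (kJ/s): F 1.7, G 0.909, H 0.448. Include each in turn until the next type's E/h falls below the running intake rate.
Rate on top 1: 0.5614. G: 0.909 > 0.5614 → include.
Rate on top 2: 0.6243. H: 0.448 < 0.6243 → exclude; stop.
Optimal diet: F, G — 2 of 3 types.

2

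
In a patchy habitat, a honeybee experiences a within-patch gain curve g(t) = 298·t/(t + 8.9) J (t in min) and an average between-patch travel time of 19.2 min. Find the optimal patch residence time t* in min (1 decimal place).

By the marginal value theorem, leave when the instantaneous gain rate g'(t) equals the habitat-wide average g(t)/(T + t).
g'(t) = 298·8.9/(t + 8.9)². Setting 298·8.9/(t+8.9)² = 298t/[(t+8.9)(19.2+t)] gives 8.9(19.2+t) = t(t+8.9), so t² = 8.9×19.2 = 170.9.
t* = √170.9 = 13.07 min.

13.1 min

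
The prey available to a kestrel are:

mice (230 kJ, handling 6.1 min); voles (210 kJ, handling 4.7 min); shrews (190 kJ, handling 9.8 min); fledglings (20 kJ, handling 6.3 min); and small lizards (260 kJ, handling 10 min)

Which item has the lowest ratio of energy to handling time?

In descending order of E/h:
voles: 210/4.7 = 44.7 kJ/min
mice: 230/6.1 = 37.7 kJ/min
small lizards: 260/10 = 26 kJ/min
shrews: 190/9.8 = 19.4 kJ/min
fledglings: 20/6.3 = 3.17 kJ/min

fledglings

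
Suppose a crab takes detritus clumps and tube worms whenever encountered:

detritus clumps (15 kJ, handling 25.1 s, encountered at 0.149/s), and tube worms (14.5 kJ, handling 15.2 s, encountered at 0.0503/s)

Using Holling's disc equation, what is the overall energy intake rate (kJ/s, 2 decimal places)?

0.54 kJ/s

R = Σλ_iE_i / (1 + Σλ_ih_i)
Numerator: 0.149×15 + 0.0503×14.5 = 2.964
Denominator: 1 + 0.149×25.1 + 0.0503×15.2 = 5.504
R = 2.964/5.504 = 0.5385 kJ/s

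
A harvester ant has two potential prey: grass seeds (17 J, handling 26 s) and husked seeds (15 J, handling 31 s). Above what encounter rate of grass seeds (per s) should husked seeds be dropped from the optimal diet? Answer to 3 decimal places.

At the threshold, the rate on grass seeds alone equals the profitability of husked seeds: λ·17/(1 + λ·26) = 15/31 = 0.4839.
Rearranging, λ(17 − 0.4839×26) = 0.4839, so λ = 0.4839/4.419 = 0.1095 per s.

0.109 per s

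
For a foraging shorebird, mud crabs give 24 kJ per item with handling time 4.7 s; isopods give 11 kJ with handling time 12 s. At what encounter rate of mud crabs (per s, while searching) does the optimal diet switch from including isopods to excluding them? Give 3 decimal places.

0.047 per s

Drop isopods once their profitability E₂/h₂ falls below the rate achievable on mud crabs alone: E₂/h₂ = λE₁/(1 + λh₁).
Solve for λ: λE₁h₂ = E₂(1 + λh₁) → λ(E₁h₂ − E₂h₁) = E₂ → λ = E₂/(E₁h₂ − E₂h₁).
λ = 11/(24×12 − 11×4.7) = 11/236.3 = 0.04655 per s.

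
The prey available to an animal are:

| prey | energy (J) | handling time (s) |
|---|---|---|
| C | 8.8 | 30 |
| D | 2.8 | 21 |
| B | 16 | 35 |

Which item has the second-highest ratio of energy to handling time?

In descending order of E/h:
B: 16/35 = 0.457 J/s
C: 8.8/30 = 0.293 J/s
D: 2.8/21 = 0.133 J/s

C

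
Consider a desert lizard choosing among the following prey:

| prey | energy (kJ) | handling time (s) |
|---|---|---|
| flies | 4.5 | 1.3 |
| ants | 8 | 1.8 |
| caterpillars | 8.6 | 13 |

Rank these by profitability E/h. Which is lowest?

Profitability E/h (kJ/s): flies = 4.5/1.3 = 3.46, ants = 8/1.8 = 4.44, caterpillars = 8.6/13 = 0.662.
Ranked: ants > flies > caterpillars.

caterpillars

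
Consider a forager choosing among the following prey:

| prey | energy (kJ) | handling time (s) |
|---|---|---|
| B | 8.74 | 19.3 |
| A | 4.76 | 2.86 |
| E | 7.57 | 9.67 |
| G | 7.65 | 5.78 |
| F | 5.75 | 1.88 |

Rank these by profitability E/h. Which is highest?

In descending order of E/h:
F: 5.75/1.88 = 3.06 kJ/s
A: 4.76/2.86 = 1.66 kJ/s
G: 7.65/5.78 = 1.32 kJ/s
E: 7.57/9.67 = 0.783 kJ/s
B: 8.74/19.3 = 0.453 kJ/s

F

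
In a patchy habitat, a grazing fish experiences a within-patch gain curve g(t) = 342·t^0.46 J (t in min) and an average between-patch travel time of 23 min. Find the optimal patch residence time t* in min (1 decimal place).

By the marginal value theorem, leave when the instantaneous gain rate g'(t) equals the habitat-wide average g(t)/(T + t).
g'(t) = 0.46·342·t^-0.54. Setting 0.46·342·t^-0.54 = 342·t^0.46/(23+t) gives 0.46(23+t) = t, so 0.54·t = 0.46×23.
t* = 0.46×23/0.54 = 19.59 min.

19.6 min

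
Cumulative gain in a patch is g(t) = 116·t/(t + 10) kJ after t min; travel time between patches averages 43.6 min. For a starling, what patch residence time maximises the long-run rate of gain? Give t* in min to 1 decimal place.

20.9 min

By the marginal value theorem, leave when the instantaneous gain rate g'(t) equals the habitat-wide average g(t)/(T + t).
g'(t) = 116·10/(t + 10)². Setting 116·10/(t+10)² = 116t/[(t+10)(43.6+t)] gives 10(43.6+t) = t(t+10), so t² = 10×43.6 = 436.
t* = √436 = 20.88 min.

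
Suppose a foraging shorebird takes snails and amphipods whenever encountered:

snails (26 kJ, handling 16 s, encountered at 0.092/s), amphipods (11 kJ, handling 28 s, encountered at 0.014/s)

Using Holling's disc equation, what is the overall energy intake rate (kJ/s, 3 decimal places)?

R = Σλ_iE_i / (1 + Σλ_ih_i)
Numerator: 0.092×26 + 0.014×11 = 2.546
Denominator: 1 + 0.092×16 + 0.014×28 = 2.864
R = 2.546/2.864 = 0.889 kJ/s

0.889 kJ/s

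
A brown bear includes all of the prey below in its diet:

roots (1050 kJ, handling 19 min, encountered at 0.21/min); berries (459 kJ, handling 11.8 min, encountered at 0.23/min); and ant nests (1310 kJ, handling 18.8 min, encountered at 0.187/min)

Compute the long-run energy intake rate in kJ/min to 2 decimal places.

Energy encountered per unit search time: 0.21×1050 + 0.23×459 + 0.187×1310 = 571 kJ/min.
Handling time per unit search time: 0.21×19 + 0.23×11.8 + 0.187×18.8 = 10.22.
Rate = 571/(1 + 10.22) = 50.9 kJ/min.

50.90 kJ/min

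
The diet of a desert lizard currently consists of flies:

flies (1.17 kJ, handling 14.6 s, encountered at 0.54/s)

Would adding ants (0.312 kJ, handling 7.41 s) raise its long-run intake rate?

No

On flies alone, R = ΣλE/(1+Σλh) = 0.6318/8.884 = 0.07112 kJ/s.
ants: E/h = 0.312/7.41 = 0.04211 kJ/s.
0.04211 < 0.07112, so adding ants would lower the average — exclude it.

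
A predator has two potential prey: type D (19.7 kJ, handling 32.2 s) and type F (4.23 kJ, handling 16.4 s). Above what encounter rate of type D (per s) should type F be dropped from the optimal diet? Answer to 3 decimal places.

0.023 per s

At the threshold, the rate on type D alone equals the profitability of type F: λ·19.7/(1 + λ·32.2) = 4.23/16.4 = 0.2579.
Rearranging, λ(19.7 − 0.2579×32.2) = 0.2579, so λ = 0.2579/11.39 = 0.02264 per s.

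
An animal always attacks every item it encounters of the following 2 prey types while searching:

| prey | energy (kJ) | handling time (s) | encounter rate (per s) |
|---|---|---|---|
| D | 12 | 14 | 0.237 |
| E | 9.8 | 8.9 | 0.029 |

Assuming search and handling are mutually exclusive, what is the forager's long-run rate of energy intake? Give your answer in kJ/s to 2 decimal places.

0.68 kJ/s

R = (0.237×12 + 0.029×9.8) / (1 + 0.237×14 + 0.029×8.9) = 3.128/4.576 = 0.6836 kJ/s.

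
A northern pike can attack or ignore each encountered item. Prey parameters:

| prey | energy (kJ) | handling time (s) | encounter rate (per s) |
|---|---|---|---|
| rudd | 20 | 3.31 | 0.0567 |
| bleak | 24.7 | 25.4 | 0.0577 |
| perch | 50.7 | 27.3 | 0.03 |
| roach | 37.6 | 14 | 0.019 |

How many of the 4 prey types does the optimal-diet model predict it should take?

E/h in descending order: rudd 6.04, roach 2.69, perch 1.86, bleak 0.972 kJ/s. The optimal diet is the largest prefix of this list for which every included type satisfies E_i/h_i > R on the types above it.
Rate on top 1: 0.9548. roach: 2.69 > 0.9548 → include.
Rate on top 2: 1.272. perch: 1.86 > 1.272 → include.
Rate on top 3: 1.483. bleak: 0.972 < 1.483 → exclude; stop.
Optimal diet: rudd, roach, perch — 3 of 4 types.

3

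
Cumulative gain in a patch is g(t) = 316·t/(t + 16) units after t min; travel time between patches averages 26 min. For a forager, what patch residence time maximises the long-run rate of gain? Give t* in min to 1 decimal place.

Maximise g(t)/(T+t): set derivative to zero → g'(t)(T+t) = g(t).
g'(t) = 316·16/(t + 16)². Setting 316·16/(t+16)² = 316t/[(t+16)(26+t)] gives 16(26+t) = t(t+16), so t² = 16×26 = 416.
t* = √416 = 20.4 min.

20.4 min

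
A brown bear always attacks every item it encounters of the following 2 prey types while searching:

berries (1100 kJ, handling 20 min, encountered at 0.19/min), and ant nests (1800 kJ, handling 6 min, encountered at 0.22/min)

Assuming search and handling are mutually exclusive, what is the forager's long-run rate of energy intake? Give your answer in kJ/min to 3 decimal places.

R = Σλ_iE_i / (1 + Σλ_ih_i)
Numerator: 0.19×1100 + 0.22×1800 = 605
Denominator: 1 + 0.19×20 + 0.22×6 = 6.12
R = 605/6.12 = 98.86 kJ/min

98.856 kJ/min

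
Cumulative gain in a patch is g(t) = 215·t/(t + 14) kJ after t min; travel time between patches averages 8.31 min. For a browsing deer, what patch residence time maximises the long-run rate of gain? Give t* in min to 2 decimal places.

10.79 min

Maximise g(t)/(T+t): set derivative to zero → g'(t)(T+t) = g(t).
g'(t) = 215·14/(t + 14)². Setting 215·14/(t+14)² = 215t/[(t+14)(8.31+t)] gives 14(8.31+t) = t(t+14), so t² = 14×8.31 = 116.3.
t* = √116.3 = 10.79 min.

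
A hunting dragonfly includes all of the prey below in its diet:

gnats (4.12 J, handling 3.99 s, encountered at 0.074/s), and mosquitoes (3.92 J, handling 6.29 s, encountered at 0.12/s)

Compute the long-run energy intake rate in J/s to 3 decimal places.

R = (0.074×4.12 + 0.12×3.92) / (1 + 0.074×3.99 + 0.12×6.29) = 0.7753/2.05 = 0.3782 J/s.

0.378 J/s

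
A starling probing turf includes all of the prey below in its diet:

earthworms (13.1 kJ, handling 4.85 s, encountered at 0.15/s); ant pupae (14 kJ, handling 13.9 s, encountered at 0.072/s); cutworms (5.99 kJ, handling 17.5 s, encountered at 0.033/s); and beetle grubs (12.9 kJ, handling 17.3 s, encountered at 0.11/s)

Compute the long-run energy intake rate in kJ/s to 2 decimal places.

0.88 kJ/s

R = (0.15×13.1 + 0.072×14 + 0.033×5.99 + 0.11×12.9) / (1 + 0.15×4.85 + 0.072×13.9 + 0.033×17.5 + 0.11×17.3) = 4.59/5.209 = 0.8811 kJ/s.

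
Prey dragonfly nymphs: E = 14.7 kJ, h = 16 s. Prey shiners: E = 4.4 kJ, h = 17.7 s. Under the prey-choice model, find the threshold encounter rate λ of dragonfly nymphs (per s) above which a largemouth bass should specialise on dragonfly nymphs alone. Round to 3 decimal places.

The zero-one rule: include shiners iff E₂/h₂ > λE₁/(1+λh₁). Equality gives the switch point.
λE₁h₂ = E₂ + λE₂h₁ ⇒ λ = E₂/(E₁h₂ − E₂h₁) = 4.4/(260.2 − 70.4) = 0.02318 per s.

0.023 per s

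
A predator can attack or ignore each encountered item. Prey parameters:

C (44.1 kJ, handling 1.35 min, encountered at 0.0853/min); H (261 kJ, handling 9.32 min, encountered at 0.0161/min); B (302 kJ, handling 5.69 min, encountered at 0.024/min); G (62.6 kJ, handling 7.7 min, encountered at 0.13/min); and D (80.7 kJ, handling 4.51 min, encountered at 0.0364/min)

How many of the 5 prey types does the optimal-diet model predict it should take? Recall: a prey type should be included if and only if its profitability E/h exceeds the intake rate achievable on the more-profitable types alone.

Profitabilities (E/h, kJ/min): B 53.1, C 32.7, H 28, D 17.9, G 8.13. Add prey in this order while the next type's profitability exceeds the intake rate on those already taken.
Rate on top 1: 6.377. C: 32.7 > 6.377 → include.
Rate on top 2: 8.796. H: 28 > 8.796 → include.
Rate on top 3: 10.85. D: 17.9 > 10.85 → include.
Rate on top 4: 11.59. G: 8.13 < 11.59 → exclude; stop.
Optimal diet: B, C, H, D — 4 of 5 types.

4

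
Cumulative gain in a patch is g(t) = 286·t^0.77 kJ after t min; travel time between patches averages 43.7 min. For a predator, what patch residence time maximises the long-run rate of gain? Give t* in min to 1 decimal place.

Maximise g(t)/(T+t): set derivative to zero → g'(t)(T+t) = g(t).
g'(t) = 0.77·286·t^-0.23. Setting 0.77·286·t^-0.23 = 286·t^0.77/(43.7+t) gives 0.77(43.7+t) = t, so 0.23·t = 0.77×43.7.
t* = 0.77×43.7/0.23 = 146.3 min.

146.3 min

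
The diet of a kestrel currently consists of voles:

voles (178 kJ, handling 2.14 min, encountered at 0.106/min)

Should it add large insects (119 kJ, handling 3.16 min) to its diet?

Yes

On voles alone, R = ΣλE/(1+Σλh) = 18.87/1.227 = 15.38 kJ/min.
large insects: E/h = 119/3.16 = 37.66 kJ/min.
Since 37.66 > R, including large insects increases the long-run rate.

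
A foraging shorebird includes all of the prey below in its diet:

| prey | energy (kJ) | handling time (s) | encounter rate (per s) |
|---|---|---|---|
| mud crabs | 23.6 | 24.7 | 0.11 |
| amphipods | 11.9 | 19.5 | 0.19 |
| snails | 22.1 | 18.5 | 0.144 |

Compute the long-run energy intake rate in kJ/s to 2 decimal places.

R = Σλ_iE_i / (1 + Σλ_ih_i)
Numerator: 0.11×23.6 + 0.19×11.9 + 0.144×22.1 = 8.039
Denominator: 1 + 0.11×24.7 + 0.19×19.5 + 0.144×18.5 = 10.09
R = 8.039/10.09 = 0.7971 kJ/s

0.80 kJ/s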